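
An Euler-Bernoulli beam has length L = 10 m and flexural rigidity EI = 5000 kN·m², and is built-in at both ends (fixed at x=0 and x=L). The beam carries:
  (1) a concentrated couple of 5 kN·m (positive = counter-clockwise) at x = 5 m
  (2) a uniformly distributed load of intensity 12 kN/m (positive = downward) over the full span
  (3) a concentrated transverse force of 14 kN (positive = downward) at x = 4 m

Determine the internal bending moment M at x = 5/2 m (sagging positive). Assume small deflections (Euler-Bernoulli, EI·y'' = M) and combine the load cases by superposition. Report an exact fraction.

M(5/2) = 3129/200 kN·m

Load 1 — applied couple M₀=5 kN·m at a=5 m (b=L-a=5):
  M_1 = R_Ax - M_A  [x≤a] with R_A=3/4, M_A=5/4 = (3/4)·(5/2) - (5/4) = 5/8 kN·m
Load 2 — uniform load w=12 kN/m over full span:
  M_2 = wLx/2 - wL²/12 - wx²/2 = 12·10·(5/2)/2 - 12·10²/12 - 12·(5/2)²/2 = 25/2 kN·m
Load 3 — point force P=14 kN at a=4 m (b=L-a=6):
  M_3 = Pb²(3a+b)x/L³ - Pab²/L²  [x≤a] = 14·6²·(3·4+6)·(5/2)/10³ - 14·4·6²/10² = 63/25 kN·m
Superposition: M = Σ M_i = 3129/200 kN·m ≈ 15.645000 kN·m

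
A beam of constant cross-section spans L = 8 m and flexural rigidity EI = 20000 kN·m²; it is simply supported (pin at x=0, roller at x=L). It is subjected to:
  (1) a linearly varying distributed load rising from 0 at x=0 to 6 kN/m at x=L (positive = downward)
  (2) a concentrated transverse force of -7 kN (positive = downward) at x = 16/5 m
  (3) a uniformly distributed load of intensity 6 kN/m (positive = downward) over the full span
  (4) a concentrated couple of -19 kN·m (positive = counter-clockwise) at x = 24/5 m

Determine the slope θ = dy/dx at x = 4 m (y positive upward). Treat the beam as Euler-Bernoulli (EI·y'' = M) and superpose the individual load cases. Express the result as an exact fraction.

θ(4) = -1531/2500000 rad

Load 1 — triangular load w₀=6 kN/m (0→w₀ over full span):
  θ_1 = -w₀(7L⁴-30L²x²+15x⁴)/(360LEI) = -6·(7·8⁴-30·8²·4²+15·4⁴)/(360·8·20000) = -7/37500 rad
Load 2 — point force P=-7 kN at a=16/5 m (b=L-a=24/5):
  θ_2 = -Pa(2L²-6Lx+3x²+a²)/(6LEI)  [x>a] = -(-7)·(16/5)·(2·8²-6·8·4+3·4²+(16/5)²)/(6·8·20000) = -21/156250 rad
Load 3 — uniform load w=6 kN/m over full span:
  θ_3 = -w(L³-6Lx²+4x³)/(24EI) = -6·(8³-6·8·4²+4·4³)/(24·20000) = 0 rad
Load 4 — applied couple M₀=-19 kN·m at a=24/5 m (b=L-a=16/5):
  θ_4 = (M₀x²/(2L)+C₁)/EI  [x≤a] with C₁=M₀(3b²-L²)/(6L)=988/75 = ((-19)·4²/(2·8)+(988/75))/20000 = -437/1500000 rad
Superposition: θ = Σ θ_i = -1531/2500000 rad ≈ -0.000612 rad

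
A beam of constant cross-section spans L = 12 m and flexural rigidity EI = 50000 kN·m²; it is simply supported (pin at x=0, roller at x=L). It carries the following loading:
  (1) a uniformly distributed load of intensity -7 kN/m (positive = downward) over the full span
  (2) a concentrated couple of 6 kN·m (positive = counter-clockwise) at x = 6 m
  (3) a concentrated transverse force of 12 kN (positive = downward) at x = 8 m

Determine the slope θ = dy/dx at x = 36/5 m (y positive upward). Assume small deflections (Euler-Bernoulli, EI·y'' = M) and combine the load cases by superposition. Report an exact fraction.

Load 1 — uniform load w=-7 kN/m over full span:
  θ_1 = -w(L³-6Lx²+4x³)/(24EI) = -(-7)·(12³-6·12·(36/5)²+4·(36/5)³)/(24·50000) = -2331/781250 rad
Load 2 — applied couple M₀=6 kN·m at a=6 m (b=L-a=6):
  θ_2 = (M₀x²/(2L)-M₀(x-a)+C₁)/EI  [x>a] with C₁=M₀(3b²-L²)/(6L)=-3 = (6·(36/5)²/(2·12)-6·((36/5)-6)+(-3))/50000 = 69/1250000 rad
Load 3 — point force P=12 kN at a=8 m (b=L-a=4):
  θ_3 = -Pb(L²-b²-3x²)/(6LEI)  [x≤a] = -12·4·(12²-4²-3·(36/5)²)/(6·12·50000) = 86/234375 rad
Superposition: θ = Σ θ_i = -48029/18750000 rad ≈ -0.002562 rad

θ(36/5) = -48029/18750000 rad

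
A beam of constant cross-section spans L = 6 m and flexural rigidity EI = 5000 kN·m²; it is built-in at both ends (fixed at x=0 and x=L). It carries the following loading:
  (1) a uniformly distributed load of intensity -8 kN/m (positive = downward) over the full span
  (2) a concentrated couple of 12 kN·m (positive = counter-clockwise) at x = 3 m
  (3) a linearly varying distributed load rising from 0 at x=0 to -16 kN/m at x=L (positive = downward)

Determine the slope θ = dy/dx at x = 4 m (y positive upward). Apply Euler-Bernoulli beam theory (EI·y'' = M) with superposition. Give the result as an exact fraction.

θ(4) = -116/28125 rad

Load 1 — uniform load w=-8 kN/m over full span:
  θ_1 = -wx(L-x)(L-2x)/(12EI) = -(-8)·4·(6-4)·(6-2·4)/(12·5000) = -4/1875 rad
Load 2 — applied couple M₀=12 kN·m at a=3 m (b=L-a=3):
  θ_2 = (R_Ax²/2 - M_Ax - M₀(x-a))/EI  [x>a] with R_A=3, M_A=3 = (3·4²/2 - 3·4 - 12·(4-3))/5000 = 0 rad
Load 3 — triangular load w₀=-16 kN/m (0→w₀ over full span):
  θ_3 = -w₀(2x(L-x)(L-2x)(x+2L)+x²(L-x)²)/(120LEI) = -(-16)·(2·4·(6-4)·(6-2·4)·(4+2·6)+4²·(6-4)²)/(120·6·5000) = -56/28125 rad
Superposition: θ = Σ θ_i = -116/28125 rad ≈ -0.004124 rad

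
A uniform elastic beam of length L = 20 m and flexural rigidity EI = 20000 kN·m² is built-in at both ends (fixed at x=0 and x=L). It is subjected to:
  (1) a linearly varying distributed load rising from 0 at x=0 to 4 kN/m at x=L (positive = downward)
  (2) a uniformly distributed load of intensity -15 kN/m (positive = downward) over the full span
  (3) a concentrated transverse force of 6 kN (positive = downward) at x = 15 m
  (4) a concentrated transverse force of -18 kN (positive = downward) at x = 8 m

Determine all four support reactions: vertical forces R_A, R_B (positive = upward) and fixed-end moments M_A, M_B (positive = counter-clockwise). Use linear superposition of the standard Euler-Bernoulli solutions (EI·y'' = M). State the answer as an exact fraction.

R_A = -297453/2000 kN, M_A = -295729/600 kN·m, R_B = -246547/2000 kN, M_B = 87537/200 kN·m

Load 1 — triangular load w₀=4 kN/m (0→w₀ over full span):
  R_A = 3w₀L/20 = 3·4·20/20 = 12 kN
  M_A = w₀L²/30 = 4·20²/30 = 160/3 kN·m
  R_B = 7w₀L/20 = 7·4·20/20 = 28 kN
  M_B = -w₀L²/20 = -4·20²/20 = -80 kN·m
Load 2 — uniform load w=-15 kN/m over full span:
  R_A = wL/2 = (-15)·20/2 = -150 kN
  M_A = wL²/12 = (-15)·20²/12 = -500 kN·m
  R_B = wL/2 = (-15)·20/2 = -150 kN
  M_B = -wL²/12 = -(-15)·20²/12 = 500 kN·m
Load 3 — point force P=6 kN at a=15 m (b=L-a=5):
  R_A = Pb²(3a+b)/L³ = 6·5²·(3·15+5)/20³ = 15/16 kN
  M_A = Pab²/L² = 6·15·5²/20² = 45/8 kN·m
  R_B = Pa²(a+3b)/L³ = 6·15²·(15+3·5)/20³ = 81/16 kN
  M_B = -Pa²b/L² = -6·15²·5/20² = -135/8 kN·m
Load 4 — point force P=-18 kN at a=8 m (b=L-a=12):
  R_A = Pb²(3a+b)/L³ = (-18)·12²·(3·8+12)/20³ = -1458/125 kN
  M_A = Pab²/L² = (-18)·8·12²/20² = -1296/25 kN·m
  R_B = Pa²(a+3b)/L³ = (-18)·8²·(8+3·12)/20³ = -792/125 kN
  M_B = -Pa²b/L² = -(-18)·8²·12/20² = 864/25 kN·m
Superposition: R_A = -297453/2000 kN, M_A = -295729/600 kN·m, R_B = -246547/2000 kN, M_B = 87537/200 kN·m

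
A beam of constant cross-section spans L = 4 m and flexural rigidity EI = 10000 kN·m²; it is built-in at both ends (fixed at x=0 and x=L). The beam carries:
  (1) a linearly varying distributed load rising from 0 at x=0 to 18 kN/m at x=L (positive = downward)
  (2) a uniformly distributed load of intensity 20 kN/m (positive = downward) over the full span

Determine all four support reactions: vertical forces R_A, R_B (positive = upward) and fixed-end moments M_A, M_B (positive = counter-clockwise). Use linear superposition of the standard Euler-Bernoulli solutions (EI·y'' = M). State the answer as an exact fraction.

Load 1 — triangular load w₀=18 kN/m (0→w₀ over full span):
  R_A = 3w₀L/20 = 3·18·4/20 = 54/5 kN
  M_A = w₀L²/30 = 18·4²/30 = 48/5 kN·m
  R_B = 7w₀L/20 = 7·18·4/20 = 126/5 kN
  M_B = -w₀L²/20 = -18·4²/20 = -72/5 kN·m
Load 2 — uniform load w=20 kN/m over full span:
  R_A = wL/2 = 20·4/2 = 40 kN
  M_A = wL²/12 = 20·4²/12 = 80/3 kN·m
  R_B = wL/2 = 20·4/2 = 40 kN
  M_B = -wL²/12 = -20·4²/12 = -80/3 kN·m
Superposition: R_A = 254/5 kN, M_A = 544/15 kN·m, R_B = 326/5 kN, M_B = -616/15 kN·m

R_A = 254/5 kN, M_A = 544/15 kN·m, R_B = 326/5 kN, M_B = -616/15 kN·m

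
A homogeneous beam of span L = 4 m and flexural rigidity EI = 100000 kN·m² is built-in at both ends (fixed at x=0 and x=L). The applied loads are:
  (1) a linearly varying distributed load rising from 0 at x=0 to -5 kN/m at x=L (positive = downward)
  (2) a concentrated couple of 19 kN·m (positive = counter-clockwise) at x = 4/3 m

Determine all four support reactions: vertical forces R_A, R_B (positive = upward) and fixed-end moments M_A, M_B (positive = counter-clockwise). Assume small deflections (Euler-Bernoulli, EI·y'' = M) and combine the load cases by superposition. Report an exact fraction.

Load 1 — triangular load w₀=-5 kN/m (0→w₀ over full span):
  R_A = 3w₀L/20 = 3·(-5)·4/20 = -3 kN
  M_A = w₀L²/30 = (-5)·4²/30 = -8/3 kN·m
  R_B = 7w₀L/20 = 7·(-5)·4/20 = -7 kN
  M_B = -w₀L²/20 = -(-5)·4²/20 = 4 kN·m
Load 2 — applied couple M₀=19 kN·m at a=4/3 m (b=L-a=8/3):
  R_A = 6M₀ab/L³ = 6·19·(4/3)·(8/3)/4³ = 19/3 kN
  M_A = M₀b(2a-b)/L² = 19·(8/3)·(2·(4/3)-(8/3))/4² = 0 kN·m
  R_B = -6M₀ab/L³ = -6·19·(4/3)·(8/3)/4³ = -19/3 kN
  M_B = M₀a(2b-a)/L² = 19·(4/3)·(2·(8/3)-(4/3))/4² = 19/3 kN·m
Superposition: R_A = 10/3 kN, M_A = -8/3 kN·m, R_B = -40/3 kN, M_B = 31/3 kN·m

R_A = 10/3 kN, M_A = -8/3 kN·m, R_B = -40/3 kN, M_B = 31/3 kN·m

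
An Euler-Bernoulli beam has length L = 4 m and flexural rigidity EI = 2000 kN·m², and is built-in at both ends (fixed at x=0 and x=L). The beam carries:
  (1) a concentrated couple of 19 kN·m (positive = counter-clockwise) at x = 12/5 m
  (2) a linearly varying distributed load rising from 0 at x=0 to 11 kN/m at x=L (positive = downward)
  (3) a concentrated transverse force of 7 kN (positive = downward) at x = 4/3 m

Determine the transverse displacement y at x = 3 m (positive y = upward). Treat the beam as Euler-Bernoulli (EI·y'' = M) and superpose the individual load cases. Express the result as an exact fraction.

Load 1 — applied couple M₀=19 kN·m at a=12/5 m (b=L-a=8/5):
  y_1 = (R_Ax³/6 - M_Ax²/2 - M₀(x-a)²/2)/EI  [x>a] with R_A=171/25, M_A=152/25 = ((171/25)·3³/6 - (152/25)·3²/2 - 19·(3-(12/5))²/2)/2000 = 0 m
Load 2 — triangular load w₀=11 kN/m (0→w₀ over full span):
  y_2 = -w₀x²(L-x)²(x+2L)/(120LEI) = -11·3²·(4-3)²·(3+2·4)/(120·4·2000) = -363/320000 m
Load 3 — point force P=7 kN at a=4/3 m (b=L-a=8/3):
  y_3 = -Pa²(L-x)²(3bL-(3b+a)(L-x))/(6L³EI)  [x>a] = -7·(4/3)²·(4-3)²·(3·(8/3)·4-(3·(8/3)+(4/3))·(4-3))/(6·4³·2000) = -119/324000 m
Superposition: y = Σ y_i = -38923/25920000 m ≈ -0.001502 m

y(3) = -38923/25920000 m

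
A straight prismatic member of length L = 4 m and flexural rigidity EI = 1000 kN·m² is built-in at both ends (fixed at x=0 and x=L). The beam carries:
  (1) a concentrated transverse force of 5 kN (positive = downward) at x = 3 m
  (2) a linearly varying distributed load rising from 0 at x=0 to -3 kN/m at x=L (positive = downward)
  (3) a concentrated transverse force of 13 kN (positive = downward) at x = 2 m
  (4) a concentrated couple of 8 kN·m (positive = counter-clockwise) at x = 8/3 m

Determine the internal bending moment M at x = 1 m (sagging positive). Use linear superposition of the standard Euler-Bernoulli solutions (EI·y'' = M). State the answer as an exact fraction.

Load 1 — point force P=5 kN at a=3 m (b=L-a=1):
  M_1 = Pb²(3a+b)x/L³ - Pab²/L²  [x≤a] = 5·1²·(3·3+1)·1/4³ - 5·3·1²/4² = -5/32 kN·m
Load 2 — triangular load w₀=-3 kN/m (0→w₀ over full span):
  M_2 = 3w₀Lx/20 - w₀L²/30 - w₀x³/(6L) = 3·(-3)·4·1/20 - (-3)·4²/30 - (-3)·1³/(6·4) = -3/40 kN·m
Load 3 — point force P=13 kN at a=2 m (b=L-a=2):
  M_3 = Pb²(3a+b)x/L³ - Pab²/L²  [x≤a] = 13·2²·(3·2+2)·1/4³ - 13·2·2²/4² = 0 kN·m
Load 4 — applied couple M₀=8 kN·m at a=8/3 m (b=L-a=4/3):
  M_4 = R_Ax - M_A  [x≤a] with R_A=8/3, M_A=8/3 = (8/3)·1 - (8/3) = 0 kN·m
Superposition: M = Σ M_i = -37/160 kN·m ≈ -0.231250 kN·m

M(1) = -37/160 kN·m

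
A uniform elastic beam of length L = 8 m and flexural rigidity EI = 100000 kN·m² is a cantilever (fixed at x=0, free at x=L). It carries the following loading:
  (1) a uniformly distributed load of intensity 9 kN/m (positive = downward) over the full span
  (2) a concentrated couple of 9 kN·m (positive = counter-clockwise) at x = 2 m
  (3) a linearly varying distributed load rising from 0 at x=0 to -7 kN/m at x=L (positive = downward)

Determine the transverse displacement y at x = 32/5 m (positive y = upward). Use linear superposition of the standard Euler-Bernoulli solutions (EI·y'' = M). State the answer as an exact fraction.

Load 1 — uniform load w=9 kN/m over full span:
  y_1 = -wx²(x²-4Lx+6L²)/(24EI) = -9·(32/5)²·((32/5)²-4·8·(32/5)+6·8²)/(24·100000) = -66048/1953125 m
Load 2 — applied couple M₀=9 kN·m at a=2 m (b=L-a=6):
  y_2 = M₀a(2x-a)/(2EI)  [x>a] = 9·2·(2·(32/5)-2)/(2·100000) = 243/250000 m
Load 3 — triangular load w₀=-7 kN/m (0→w₀ over full span):
  y_3 = (w₀Lx³/12-w₀L²x²/6-w₀x⁵/(120L))/EI = ((-7)·8·(32/5)³/12-(-7)·8²·(32/5)²/6-(-7)·(32/5)⁵/(120·8))/100000 = 2802688/146484375 m
Superposition: y = Σ y_i = -32136467/2343750000 m ≈ -0.013712 m

y(32/5) = -32136467/2343750000 m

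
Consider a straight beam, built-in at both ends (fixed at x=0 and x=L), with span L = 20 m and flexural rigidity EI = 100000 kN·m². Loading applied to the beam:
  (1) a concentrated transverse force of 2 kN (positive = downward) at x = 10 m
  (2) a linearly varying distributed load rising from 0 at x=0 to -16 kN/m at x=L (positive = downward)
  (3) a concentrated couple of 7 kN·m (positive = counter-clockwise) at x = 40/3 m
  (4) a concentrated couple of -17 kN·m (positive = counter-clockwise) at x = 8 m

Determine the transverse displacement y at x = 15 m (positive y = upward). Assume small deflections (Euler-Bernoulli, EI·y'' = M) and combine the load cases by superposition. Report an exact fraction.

Load 1 — point force P=2 kN at a=10 m (b=L-a=10):
  y_1 = -Pa²(L-x)²(3bL-(3b+a)(L-x))/(6L³EI)  [x>a] = -2·10²·(20-15)²·(3·10·20-(3·10+10)·(20-15))/(6·20³·100000) = -1/2400 m
Load 2 — triangular load w₀=-16 kN/m (0→w₀ over full span):
  y_2 = -w₀x²(L-x)²(x+2L)/(120LEI) = -(-16)·15²·(20-15)²·(15+2·20)/(120·20·100000) = 33/1600 m
Load 3 — applied couple M₀=7 kN·m at a=40/3 m (b=L-a=20/3):
  y_3 = (R_Ax³/6 - M_Ax²/2 - M₀(x-a)²/2)/EI  [x>a] with R_A=7/15, M_A=7/3 = ((7/15)·15³/6 - (7/3)·15²/2 - 7·(15-(40/3))²/2)/100000 = -7/72000 m
Load 4 — applied couple M₀=-17 kN·m at a=8 m (b=L-a=12):
  y_4 = (R_Ax³/6 - M_Ax²/2 - M₀(x-a)²/2)/EI  [x>a] with R_A=-153/125, M_A=-51/25 = ((-153/125)·15³/6 - (-51/25)·15²/2 - (-17)·(15-8)²/2)/100000 = -17/40000 m
Superposition: y = Σ y_i = 7087/360000 m ≈ 0.019686 m

y(15) = 7087/360000 m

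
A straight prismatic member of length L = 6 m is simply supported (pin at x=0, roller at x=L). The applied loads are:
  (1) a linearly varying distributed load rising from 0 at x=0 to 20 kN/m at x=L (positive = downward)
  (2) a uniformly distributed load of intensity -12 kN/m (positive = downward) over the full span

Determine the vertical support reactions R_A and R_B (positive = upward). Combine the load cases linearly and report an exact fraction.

R_A = -16 kN, R_B = 4 kN

Load 1 — triangular load w₀=20 kN/m (0→w₀ over full span):
  R_A = w₀L/6 = 20·6/6 = 20 kN
  R_B = w₀L/3 = 20·6/3 = 40 kN
Load 2 — uniform load w=-12 kN/m over full span:
  R_A = wL/2 = (-12)·6/2 = -36 kN
  R_B = wL/2 = (-12)·6/2 = -36 kN
Superposition: R_A = -16 kN, R_B = 4 kN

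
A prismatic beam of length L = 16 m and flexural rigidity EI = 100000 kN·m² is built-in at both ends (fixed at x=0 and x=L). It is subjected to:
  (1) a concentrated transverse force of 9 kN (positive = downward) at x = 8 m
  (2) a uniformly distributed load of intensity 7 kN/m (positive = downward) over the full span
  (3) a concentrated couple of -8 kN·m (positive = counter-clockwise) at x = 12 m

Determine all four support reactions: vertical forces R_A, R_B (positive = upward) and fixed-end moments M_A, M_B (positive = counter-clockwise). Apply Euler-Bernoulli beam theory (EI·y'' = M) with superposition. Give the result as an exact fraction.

R_A = 959/16 kN, M_A = 989/6 kN·m, R_B = 977/16 kN, M_B = -995/6 kN·m

Load 1 — point force P=9 kN at a=8 m (b=L-a=8):
  R_A = Pb²(3a+b)/L³ = 9·8²·(3·8+8)/16³ = 9/2 kN
  M_A = Pab²/L² = 9·8·8²/16² = 18 kN·m
  R_B = Pa²(a+3b)/L³ = 9·8²·(8+3·8)/16³ = 9/2 kN
  M_B = -Pa²b/L² = -9·8²·8/16² = -18 kN·m
Load 2 — uniform load w=7 kN/m over full span:
  R_A = wL/2 = 7·16/2 = 56 kN
  M_A = wL²/12 = 7·16²/12 = 448/3 kN·m
  R_B = wL/2 = 7·16/2 = 56 kN
  M_B = -wL²/12 = -7·16²/12 = -448/3 kN·m
Load 3 — applied couple M₀=-8 kN·m at a=12 m (b=L-a=4):
  R_A = 6M₀ab/L³ = 6·(-8)·12·4/16³ = -9/16 kN
  M_A = M₀b(2a-b)/L² = (-8)·4·(2·12-4)/16² = -5/2 kN·m
  R_B = -6M₀ab/L³ = -6·(-8)·12·4/16³ = 9/16 kN
  M_B = M₀a(2b-a)/L² = (-8)·12·(2·4-12)/16² = 3/2 kN·m
Superposition: R_A = 959/16 kN, M_A = 989/6 kN·m, R_B = 977/16 kN, M_B = -995/6 kN·m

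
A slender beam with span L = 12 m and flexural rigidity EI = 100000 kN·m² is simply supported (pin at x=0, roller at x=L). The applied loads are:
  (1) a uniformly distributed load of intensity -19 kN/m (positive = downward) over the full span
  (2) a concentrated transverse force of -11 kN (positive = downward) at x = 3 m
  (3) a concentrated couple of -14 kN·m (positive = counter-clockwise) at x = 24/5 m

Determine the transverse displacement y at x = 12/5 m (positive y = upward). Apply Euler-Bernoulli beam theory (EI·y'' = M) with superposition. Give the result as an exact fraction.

y(12/5) = 4034547/125000000 m

Load 1 — uniform load w=-19 kN/m over full span:
  y_1 = -wx(L³-2Lx²+x³)/(24EI) = -(-19)·(12/5)·(12³-2·12·(12/5)²+(12/5)³)/(24·100000) = 59508/1953125 m
Load 2 — point force P=-11 kN at a=3 m (b=L-a=9):
  y_2 = -Pbx(L²-b²-x²)/(6LEI)  [x≤a] = -(-11)·9·(12/5)·(12²-9²-(12/5)²)/(6·12·100000) = 47223/25000000 m
Load 3 — applied couple M₀=-14 kN·m at a=24/5 m (b=L-a=36/5):
  y_3 = (M₀x³/(6L)+C₁x)/EI  [x≤a] with C₁=M₀(3b²-L²)/(6L)=-56/25 = ((-14)·(12/5)³/(6·12)+(-56/25)·(12/5))/100000 = -63/781250 m
Superposition: y = Σ y_i = 4034547/125000000 m ≈ 0.032276 m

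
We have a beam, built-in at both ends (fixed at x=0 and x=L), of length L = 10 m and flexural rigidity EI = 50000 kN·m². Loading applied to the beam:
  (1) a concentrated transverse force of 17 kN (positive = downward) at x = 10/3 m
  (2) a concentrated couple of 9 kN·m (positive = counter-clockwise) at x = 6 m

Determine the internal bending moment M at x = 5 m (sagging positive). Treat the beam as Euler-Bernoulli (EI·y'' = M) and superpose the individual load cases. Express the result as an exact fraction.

Load 1 — point force P=17 kN at a=10/3 m (b=L-a=20/3):
  M_1 = Pa²(a+3b)(L-x)/L³ - Pa²b/L²  [x>a] = 17·(10/3)²·((10/3)+3·(20/3))·(10-5)/10³ - 17·(10/3)²·(20/3)/10² = 85/9 kN·m
Load 2 — applied couple M₀=9 kN·m at a=6 m (b=L-a=4):
  M_2 = R_Ax - M_A  [x≤a] with R_A=162/125, M_A=72/25 = (162/125)·5 - (72/25) = 18/5 kN·m
Superposition: M = Σ M_i = 587/45 kN·m ≈ 13.044444 kN·m

M(5) = 587/45 kN·m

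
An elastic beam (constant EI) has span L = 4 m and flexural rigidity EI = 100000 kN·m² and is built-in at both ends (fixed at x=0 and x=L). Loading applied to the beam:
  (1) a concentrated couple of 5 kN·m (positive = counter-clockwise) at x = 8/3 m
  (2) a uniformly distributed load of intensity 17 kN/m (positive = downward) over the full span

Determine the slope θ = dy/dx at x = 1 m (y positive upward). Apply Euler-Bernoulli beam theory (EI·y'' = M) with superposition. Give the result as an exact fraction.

Load 1 — applied couple M₀=5 kN·m at a=8/3 m (b=L-a=4/3):
  θ_1 = (R_Ax²/2 - M_Ax)/EI  [x≤a] with R_A=5/3, M_A=5/3 = ((5/3)·1²/2 - (5/3)·1)/100000 = -1/120000 rad
Load 2 — uniform load w=17 kN/m over full span:
  θ_2 = -wx(L-x)(L-2x)/(12EI) = -17·1·(4-1)·(4-2·1)/(12·100000) = -17/200000 rad
Superposition: θ = Σ θ_i = -7/75000 rad ≈ -0.000093 rad

θ(1) = -7/75000 rad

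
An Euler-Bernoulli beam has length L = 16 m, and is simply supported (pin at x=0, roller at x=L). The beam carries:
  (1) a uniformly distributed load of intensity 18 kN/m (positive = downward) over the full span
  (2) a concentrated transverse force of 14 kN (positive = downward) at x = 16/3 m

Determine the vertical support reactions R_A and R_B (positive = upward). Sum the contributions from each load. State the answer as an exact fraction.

Load 1 — uniform load w=18 kN/m over full span:
  R_A = wL/2 = 18·16/2 = 144 kN
  R_B = wL/2 = 18·16/2 = 144 kN
Load 2 — point force P=14 kN at a=16/3 m (b=L-a=32/3):
  R_A = Pb/L = 14·(32/3)/16 = 28/3 kN
  R_B = Pa/L = 14·(16/3)/16 = 14/3 kN
Superposition: R_A = 460/3 kN, R_B = 446/3 kN

R_A = 460/3 kN, R_B = 446/3 kN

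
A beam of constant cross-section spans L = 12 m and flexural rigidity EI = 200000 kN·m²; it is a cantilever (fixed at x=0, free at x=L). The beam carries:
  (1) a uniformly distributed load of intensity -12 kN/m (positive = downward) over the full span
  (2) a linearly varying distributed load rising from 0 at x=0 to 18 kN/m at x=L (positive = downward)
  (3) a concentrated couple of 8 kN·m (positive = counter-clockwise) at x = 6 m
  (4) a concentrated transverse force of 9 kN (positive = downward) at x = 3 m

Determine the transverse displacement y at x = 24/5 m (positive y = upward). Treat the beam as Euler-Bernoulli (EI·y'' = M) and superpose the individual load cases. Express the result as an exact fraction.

Load 1 — uniform load w=-12 kN/m over full span:
  y_1 = -wx²(x²-4Lx+6L²)/(24EI) = -(-12)·(24/5)²·((24/5)²-4·12·(24/5)+6·12²)/(24·200000) = 73872/1953125 m
Load 2 — triangular load w₀=18 kN/m (0→w₀ over full span):
  y_2 = (w₀Lx³/12-w₀L²x²/6-w₀x⁵/(120L))/EI = (18·12·(24/5)³/12-18·12²·(24/5)²/6-18·(24/5)⁵/(120·12))/200000 = -1951776/48828125 m
Load 3 — applied couple M₀=8 kN·m at a=6 m (b=L-a=6):
  y_3 = M₀x²/(2EI)  [x≤a] = 8·(24/5)²/(2·200000) = 36/78125 m
Load 4 — point force P=9 kN at a=3 m (b=L-a=9):
  y_4 = -Pa²(3x-a)/(6EI)  [x>a] = -9·3²·(3·(24/5)-3)/(6·200000) = -1539/2000000 m
Superposition: y = Σ y_i = -15366303/6250000000 m ≈ -0.002459 m

y(24/5) = -15366303/6250000000 m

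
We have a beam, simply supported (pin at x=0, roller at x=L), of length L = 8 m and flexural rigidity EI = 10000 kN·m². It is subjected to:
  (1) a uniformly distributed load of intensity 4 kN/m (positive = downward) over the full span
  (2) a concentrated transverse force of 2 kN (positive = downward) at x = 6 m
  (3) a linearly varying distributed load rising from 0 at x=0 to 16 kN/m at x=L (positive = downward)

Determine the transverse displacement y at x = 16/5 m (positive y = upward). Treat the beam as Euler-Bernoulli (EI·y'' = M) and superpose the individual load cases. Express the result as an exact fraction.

Load 1 — uniform load w=4 kN/m over full span:
  y_1 = -wx(L³-2Lx²+x³)/(24EI) = -4·(16/5)·(8³-2·8·(16/5)²+(16/5)³)/(24·10000) = -7936/390625 m
Load 2 — point force P=2 kN at a=6 m (b=L-a=2):
  y_2 = -Pbx(L²-b²-x²)/(6LEI)  [x≤a] = -2·2·(16/5)·(8²-2²-(16/5)²)/(6·8·10000) = -311/234375 m
Load 3 — triangular load w₀=16 kN/m (0→w₀ over full span):
  y_3 = -w₀x(7L⁴-10L²x²+3x⁴)/(360LEI) = -16·(16/5)·(7·8⁴-10·8²·(16/5)²+3·(16/5)⁴)/(360·8·10000) = -1168384/29296875 m
Superposition: y = Σ y_i = -1802459/29296875 m ≈ -0.061524 m

y(16/5) = -1802459/29296875 m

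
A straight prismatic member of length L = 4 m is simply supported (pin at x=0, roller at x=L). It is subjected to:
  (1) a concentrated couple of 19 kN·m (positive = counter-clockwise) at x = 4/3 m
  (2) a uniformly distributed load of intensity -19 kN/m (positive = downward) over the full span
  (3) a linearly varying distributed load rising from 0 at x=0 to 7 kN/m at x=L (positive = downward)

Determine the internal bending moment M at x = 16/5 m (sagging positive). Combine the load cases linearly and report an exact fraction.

M(16/5) = -2843/125 kN·m

Load 1 — applied couple M₀=19 kN·m at a=4/3 m (b=L-a=8/3):
  M_1 = M₀x/L - M₀  [x>a] = 19·(16/5)/4 - 19 = -19/5 kN·m
Load 2 — uniform load w=-19 kN/m over full span:
  M_2 = wx(L-x)/2 = (-19)·(16/5)·(4-(16/5))/2 = -608/25 kN·m
Load 3 — triangular load w₀=7 kN/m (0→w₀ over full span):
  M_3 = w₀Lx/6 - w₀x³/(6L) = 7·4·(16/5)/6 - 7·(16/5)³/(6·4) = 672/125 kN·m
Superposition: M = Σ M_i = -2843/125 kN·m ≈ -22.744000 kN·m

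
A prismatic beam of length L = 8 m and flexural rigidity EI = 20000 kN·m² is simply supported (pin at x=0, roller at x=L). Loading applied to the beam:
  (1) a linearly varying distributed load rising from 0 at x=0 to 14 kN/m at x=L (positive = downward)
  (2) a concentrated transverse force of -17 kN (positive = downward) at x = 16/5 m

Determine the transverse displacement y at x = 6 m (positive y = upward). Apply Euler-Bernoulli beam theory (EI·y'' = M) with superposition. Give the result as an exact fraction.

Load 1 — triangular load w₀=14 kN/m (0→w₀ over full span):
  y_1 = -w₀x(7L⁴-10L²x²+3x⁴)/(360LEI) = -14·6·(7·8⁴-10·8²·6²+3·6⁴)/(360·8·20000) = -833/60000 m
Load 2 — point force P=-17 kN at a=16/5 m (b=L-a=24/5):
  y_2 = -Pa(L-x)(2Lx-a²-x²)/(6LEI)  [x>a] = -(-17)·(16/5)·(8-6)·(2·8·6-(16/5)²-6²)/(6·8·20000) = 5287/937500 m
Superposition: y = Σ y_i = -61829/7500000 m ≈ -0.008244 m

y(6) = -61829/7500000 m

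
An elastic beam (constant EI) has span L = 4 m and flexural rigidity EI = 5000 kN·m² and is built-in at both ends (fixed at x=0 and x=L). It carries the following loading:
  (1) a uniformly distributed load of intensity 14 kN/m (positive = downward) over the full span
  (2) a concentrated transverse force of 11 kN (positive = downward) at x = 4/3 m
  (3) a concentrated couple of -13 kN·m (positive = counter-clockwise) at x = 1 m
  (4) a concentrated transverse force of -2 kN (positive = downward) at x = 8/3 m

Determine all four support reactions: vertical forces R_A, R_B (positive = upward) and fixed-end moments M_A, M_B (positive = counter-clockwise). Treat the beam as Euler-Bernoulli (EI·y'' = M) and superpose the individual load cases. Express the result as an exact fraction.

R_A = 27625/864 kN, M_A = 11677/432 kN·m, R_B = 28535/864 kN, M_B = -10715/432 kN·m

Load 1 — uniform load w=14 kN/m over full span:
  R_A = wL/2 = 14·4/2 = 28 kN
  M_A = wL²/12 = 14·4²/12 = 56/3 kN·m
  R_B = wL/2 = 14·4/2 = 28 kN
  M_B = -wL²/12 = -14·4²/12 = -56/3 kN·m
Load 2 — point force P=11 kN at a=4/3 m (b=L-a=8/3):
  R_A = Pb²(3a+b)/L³ = 11·(8/3)²·(3·(4/3)+(8/3))/4³ = 220/27 kN
  M_A = Pab²/L² = 11·(4/3)·(8/3)²/4² = 176/27 kN·m
  R_B = Pa²(a+3b)/L³ = 11·(4/3)²·((4/3)+3·(8/3))/4³ = 77/27 kN
  M_B = -Pa²b/L² = -11·(4/3)²·(8/3)/4² = -88/27 kN·m
Load 3 — applied couple M₀=-13 kN·m at a=1 m (b=L-a=3):
  R_A = 6M₀ab/L³ = 6·(-13)·1·3/4³ = -117/32 kN
  M_A = M₀b(2a-b)/L² = (-13)·3·(2·1-3)/4² = 39/16 kN·m
  R_B = -6M₀ab/L³ = -6·(-13)·1·3/4³ = 117/32 kN
  M_B = M₀a(2b-a)/L² = (-13)·1·(2·3-1)/4² = -65/16 kN·m
Load 4 — point force P=-2 kN at a=8/3 m (b=L-a=4/3):
  R_A = Pb²(3a+b)/L³ = (-2)·(4/3)²·(3·(8/3)+(4/3))/4³ = -14/27 kN
  M_A = Pab²/L² = (-2)·(8/3)·(4/3)²/4² = -16/27 kN·m
  R_B = Pa²(a+3b)/L³ = (-2)·(8/3)²·((8/3)+3·(4/3))/4³ = -40/27 kN
  M_B = -Pa²b/L² = -(-2)·(8/3)²·(4/3)/4² = 32/27 kN·m
Superposition: R_A = 27625/864 kN, M_A = 11677/432 kN·m, R_B = 28535/864 kN, M_B = -10715/432 kN·m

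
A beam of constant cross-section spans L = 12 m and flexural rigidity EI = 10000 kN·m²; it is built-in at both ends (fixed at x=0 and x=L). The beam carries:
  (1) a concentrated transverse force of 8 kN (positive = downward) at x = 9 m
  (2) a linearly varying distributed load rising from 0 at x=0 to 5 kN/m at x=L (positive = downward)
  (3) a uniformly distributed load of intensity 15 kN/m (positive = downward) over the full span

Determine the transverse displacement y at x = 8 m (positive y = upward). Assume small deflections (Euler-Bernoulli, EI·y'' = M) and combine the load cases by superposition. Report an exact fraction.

Load 1 — point force P=8 kN at a=9 m (b=L-a=3):
  y_1 = -Pb²x²(3aL-(3a+b)x)/(6L³EI)  [x≤a] = -8·3²·8²·(3·9·12-(3·9+3)·8)/(6·12³·10000) = -7/1875 m
Load 2 — triangular load w₀=5 kN/m (0→w₀ over full span):
  y_2 = -w₀x²(L-x)²(x+2L)/(120LEI) = -5·8²·(12-8)²·(8+2·12)/(120·12·10000) = -64/5625 m
Load 3 — uniform load w=15 kN/m over full span:
  y_3 = -wx²(L-x)²/(24EI) = -15·8²·(12-8)²/(24·10000) = -8/125 m
Superposition: y = Σ y_i = -89/1125 m ≈ -0.079111 m

y(8) = -89/1125 m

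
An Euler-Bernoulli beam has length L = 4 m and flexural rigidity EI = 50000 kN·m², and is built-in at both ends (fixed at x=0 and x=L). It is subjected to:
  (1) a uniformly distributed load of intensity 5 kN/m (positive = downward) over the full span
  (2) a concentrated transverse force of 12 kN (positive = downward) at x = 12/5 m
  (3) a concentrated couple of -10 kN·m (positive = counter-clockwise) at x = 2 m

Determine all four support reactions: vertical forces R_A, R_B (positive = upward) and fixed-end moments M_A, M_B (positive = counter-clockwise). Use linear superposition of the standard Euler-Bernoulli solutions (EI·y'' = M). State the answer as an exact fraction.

Load 1 — uniform load w=5 kN/m over full span:
  R_A = wL/2 = 5·4/2 = 10 kN
  M_A = wL²/12 = 5·4²/12 = 20/3 kN·m
  R_B = wL/2 = 5·4/2 = 10 kN
  M_B = -wL²/12 = -5·4²/12 = -20/3 kN·m
Load 2 — point force P=12 kN at a=12/5 m (b=L-a=8/5):
  R_A = Pb²(3a+b)/L³ = 12·(8/5)²·(3·(12/5)+(8/5))/4³ = 528/125 kN
  M_A = Pab²/L² = 12·(12/5)·(8/5)²/4² = 576/125 kN·m
  R_B = Pa²(a+3b)/L³ = 12·(12/5)²·((12/5)+3·(8/5))/4³ = 972/125 kN
  M_B = -Pa²b/L² = -12·(12/5)²·(8/5)/4² = -864/125 kN·m
Load 3 — applied couple M₀=-10 kN·m at a=2 m (b=L-a=2):
  R_A = 6M₀ab/L³ = 6·(-10)·2·2/4³ = -15/4 kN
  M_A = M₀b(2a-b)/L² = (-10)·2·(2·2-2)/4² = -5/2 kN·m
  R_B = -6M₀ab/L³ = -6·(-10)·2·2/4³ = 15/4 kN
  M_B = M₀a(2b-a)/L² = (-10)·2·(2·2-2)/4² = -5/2 kN·m
Superposition: R_A = 5237/500 kN, M_A = 6581/750 kN·m, R_B = 10763/500 kN, M_B = -12059/750 kN·m

R_A = 5237/500 kN, M_A = 6581/750 kN·m, R_B = 10763/500 kN, M_B = -12059/750 kN·m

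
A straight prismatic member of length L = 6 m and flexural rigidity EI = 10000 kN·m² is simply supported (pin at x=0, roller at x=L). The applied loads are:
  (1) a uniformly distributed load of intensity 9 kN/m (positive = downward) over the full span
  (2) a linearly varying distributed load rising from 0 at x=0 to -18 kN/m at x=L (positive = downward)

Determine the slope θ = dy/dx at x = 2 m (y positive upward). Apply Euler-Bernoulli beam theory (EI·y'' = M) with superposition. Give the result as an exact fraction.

Load 1 — uniform load w=9 kN/m over full span:
  θ_1 = -w(L³-6Lx²+4x³)/(24EI) = -9·(6³-6·6·2²+4·2³)/(24·10000) = -39/10000 rad
Load 2 — triangular load w₀=-18 kN/m (0→w₀ over full span):
  θ_2 = -w₀(7L⁴-30L²x²+15x⁴)/(360LEI) = -(-18)·(7·6⁴-30·6²·2²+15·2⁴)/(360·6·10000) = 13/3125 rad
Superposition: θ = Σ θ_i = 13/50000 rad ≈ 0.000260 rad

θ(2) = 13/50000 rad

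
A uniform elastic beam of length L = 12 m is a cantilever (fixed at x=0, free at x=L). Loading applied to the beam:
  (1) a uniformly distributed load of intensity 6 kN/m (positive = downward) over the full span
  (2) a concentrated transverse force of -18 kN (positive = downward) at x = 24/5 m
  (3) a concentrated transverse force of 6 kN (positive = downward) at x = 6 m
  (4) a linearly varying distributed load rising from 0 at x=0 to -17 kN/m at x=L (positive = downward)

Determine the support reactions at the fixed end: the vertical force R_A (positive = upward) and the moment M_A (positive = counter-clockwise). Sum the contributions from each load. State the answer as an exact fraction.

Load 1 — uniform load w=6 kN/m over full span:
  R_A = wL = 6·12 = 72 kN
  M_A = wL²/2 = 6·12²/2 = 432 kN·m
Load 2 — point force P=-18 kN at a=24/5 m (b=L-a=36/5):
  R_A = P = (-18) = -18 kN
  M_A = Pa = (-18)·(24/5) = -432/5 kN·m
Load 3 — point force P=6 kN at a=6 m (b=L-a=6):
  R_A = P = 6 kN
  M_A = Pa = 6·6 = 36 kN·m
Load 4 — triangular load w₀=-17 kN/m (0→w₀ over full span):
  R_A = w₀L/2 = (-17)·12/2 = -102 kN
  M_A = w₀L²/3 = (-17)·12²/3 = -816 kN·m
Superposition: R_A = -42 kN, M_A = -2172/5 kN·m

R_A = -42 kN, M_A = -2172/5 kN·m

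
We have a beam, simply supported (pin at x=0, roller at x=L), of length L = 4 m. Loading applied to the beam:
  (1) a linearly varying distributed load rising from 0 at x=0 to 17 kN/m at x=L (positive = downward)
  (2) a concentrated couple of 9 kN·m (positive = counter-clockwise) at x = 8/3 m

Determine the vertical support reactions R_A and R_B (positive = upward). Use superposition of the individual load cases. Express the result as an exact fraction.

Load 1 — triangular load w₀=17 kN/m (0→w₀ over full span):
  R_A = w₀L/6 = 17·4/6 = 34/3 kN
  R_B = w₀L/3 = 17·4/3 = 68/3 kN
Load 2 — applied couple M₀=9 kN·m at a=8/3 m (b=L-a=4/3):
  R_A = M₀/L = 9/4 kN
  R_B = -M₀/L = -9/4 kN
Superposition: R_A = 163/12 kN, R_B = 245/12 kN

R_A = 163/12 kN, R_B = 245/12 kN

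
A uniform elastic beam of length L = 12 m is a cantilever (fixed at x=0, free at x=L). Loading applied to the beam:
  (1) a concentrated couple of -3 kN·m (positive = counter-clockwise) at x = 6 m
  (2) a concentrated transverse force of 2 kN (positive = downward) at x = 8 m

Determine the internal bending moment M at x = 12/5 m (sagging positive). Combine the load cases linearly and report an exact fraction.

M(12/5) = -71/5 kN·m

Load 1 — applied couple M₀=-3 kN·m at a=6 m (b=L-a=6):
  M_1 = M₀  [x≤a] = (-3) = -3 kN·m
Load 2 — point force P=2 kN at a=8 m (b=L-a=4):
  M_2 = -P(a-x)  [x≤a] = -2·(8-(12/5)) = -56/5 kN·m
Superposition: M = Σ M_i = -71/5 kN·m ≈ -14.200000 kN·m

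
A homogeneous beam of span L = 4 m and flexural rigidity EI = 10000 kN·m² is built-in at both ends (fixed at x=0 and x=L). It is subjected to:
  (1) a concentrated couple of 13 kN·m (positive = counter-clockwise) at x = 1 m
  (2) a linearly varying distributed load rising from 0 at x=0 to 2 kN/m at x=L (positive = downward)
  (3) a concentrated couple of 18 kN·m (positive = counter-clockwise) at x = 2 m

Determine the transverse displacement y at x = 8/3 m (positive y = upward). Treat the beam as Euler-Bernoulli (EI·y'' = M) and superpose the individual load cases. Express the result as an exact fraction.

y(8/3) = 21419/72900000 m

Load 1 — applied couple M₀=13 kN·m at a=1 m (b=L-a=3):
  y_1 = (R_Ax³/6 - M_Ax²/2 - M₀(x-a)²/2)/EI  [x>a] with R_A=117/32, M_A=-39/16 = ((117/32)·(8/3)³/6 - (-39/16)·(8/3)²/2 - 13·((8/3)-1)²/2)/10000 = 13/60000 m
Load 2 — triangular load w₀=2 kN/m (0→w₀ over full span):
  y_2 = -w₀x²(L-x)²(x+2L)/(120LEI) = -2·(8/3)²·(4-(8/3))²·((8/3)+2·4)/(120·4·10000) = -128/2278125 m
Load 3 — applied couple M₀=18 kN·m at a=2 m (b=L-a=2):
  y_3 = (R_Ax³/6 - M_Ax²/2 - M₀(x-a)²/2)/EI  [x>a] with R_A=27/4, M_A=9/2 = ((27/4)·(8/3)³/6 - (9/2)·(8/3)²/2 - 18·((8/3)-2)²/2)/10000 = 1/7500 m
Superposition: y = Σ y_i = 21419/72900000 m ≈ 0.000294 m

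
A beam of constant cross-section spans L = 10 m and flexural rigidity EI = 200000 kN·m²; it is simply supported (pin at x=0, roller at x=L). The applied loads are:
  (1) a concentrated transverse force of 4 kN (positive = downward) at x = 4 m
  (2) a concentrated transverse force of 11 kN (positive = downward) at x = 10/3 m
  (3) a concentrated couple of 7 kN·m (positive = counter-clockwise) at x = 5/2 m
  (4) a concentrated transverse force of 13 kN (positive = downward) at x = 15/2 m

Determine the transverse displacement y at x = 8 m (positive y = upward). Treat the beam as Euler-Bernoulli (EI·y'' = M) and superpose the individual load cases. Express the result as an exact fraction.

Load 1 — point force P=4 kN at a=4 m (b=L-a=6):
  y_1 = -Pa(L-x)(2Lx-a²-x²)/(6LEI)  [x>a] = -4·4·(10-8)·(2·10·8-4²-8²)/(6·10·200000) = -2/9375 m
Load 2 — point force P=11 kN at a=10/3 m (b=L-a=20/3):
  y_2 = -Pa(L-x)(2Lx-a²-x²)/(6LEI)  [x>a] = -11·(10/3)·(10-8)·(2·10·8-(10/3)²-8²)/(6·10·200000) = -2101/4050000 m
Load 3 — applied couple M₀=7 kN·m at a=5/2 m (b=L-a=15/2):
  y_3 = (M₀x³/(6L)-M₀(x-a)²/2+C₁x)/EI  [x>a] with C₁=M₀(3b²-L²)/(6L)=385/48 = (7·8³/(6·10)-7·(8-(5/2))²/2+(385/48)·8)/200000 = 721/8000000 m
Load 4 — point force P=13 kN at a=15/2 m (b=L-a=5/2):
  y_4 = -Pa(L-x)(2Lx-a²-x²)/(6LEI)  [x>a] = -13·(15/2)·(10-8)·(2·10·8-(15/2)²-8²)/(6·10·200000) = -2067/3200000 m
Superposition: y = Σ y_i = -1669133/1296000000 m ≈ -0.001288 m

y(8) = -1669133/1296000000 m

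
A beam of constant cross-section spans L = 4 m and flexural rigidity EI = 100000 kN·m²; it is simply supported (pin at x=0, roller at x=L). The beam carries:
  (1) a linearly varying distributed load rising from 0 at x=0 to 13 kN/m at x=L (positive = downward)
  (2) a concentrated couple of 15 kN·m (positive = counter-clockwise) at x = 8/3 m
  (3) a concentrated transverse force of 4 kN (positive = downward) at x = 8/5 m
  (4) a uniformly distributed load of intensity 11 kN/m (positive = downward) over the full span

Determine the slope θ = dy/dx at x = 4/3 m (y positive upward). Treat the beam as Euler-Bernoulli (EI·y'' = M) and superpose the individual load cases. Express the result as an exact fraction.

θ(4/3) = -430133/1518750000 rad

Load 1 — triangular load w₀=13 kN/m (0→w₀ over full span):
  θ_1 = -w₀(7L⁴-30L²x²+15x⁴)/(360LEI) = -13·(7·4⁴-30·4²·(4/3)²+15·(4/3)⁴)/(360·4·100000) = -338/3796875 rad
Load 2 — applied couple M₀=15 kN·m at a=8/3 m (b=L-a=4/3):
  θ_2 = (M₀x²/(2L)+C₁)/EI  [x≤a] with C₁=M₀(3b²-L²)/(6L)=-20/3 = (15·(4/3)²/(2·4)+(-20/3))/100000 = -1/30000 rad
Load 3 — point force P=4 kN at a=8/5 m (b=L-a=12/5):
  θ_3 = -Pb(L²-b²-3x²)/(6LEI)  [x≤a] = -4·(12/5)·(4²-(12/5)²-3·(4/3)²)/(6·4·100000) = -23/1171875 rad
Load 4 — uniform load w=11 kN/m over full span:
  θ_4 = -w(L³-6Lx²+4x³)/(24EI) = -11·(4³-6·4·(4/3)²+4·(4/3)³)/(24·100000) = -143/1012500 rad
Superposition: θ = Σ θ_i = -430133/1518750000 rad ≈ -0.000283 rad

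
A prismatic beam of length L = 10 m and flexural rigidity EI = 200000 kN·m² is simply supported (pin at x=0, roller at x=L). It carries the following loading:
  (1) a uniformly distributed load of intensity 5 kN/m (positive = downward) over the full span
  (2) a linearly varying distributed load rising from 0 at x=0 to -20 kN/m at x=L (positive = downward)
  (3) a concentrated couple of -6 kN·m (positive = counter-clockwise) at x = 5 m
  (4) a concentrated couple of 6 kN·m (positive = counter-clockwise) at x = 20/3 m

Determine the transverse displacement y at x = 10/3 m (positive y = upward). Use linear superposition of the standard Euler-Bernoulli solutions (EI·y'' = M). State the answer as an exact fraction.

Load 1 — uniform load w=5 kN/m over full span:
  y_1 = -wx(L³-2Lx²+x³)/(24EI) = -5·(10/3)·(10³-2·10·(10/3)²+(10/3)³)/(24·200000) = -11/3888 m
Load 2 — triangular load w₀=-20 kN/m (0→w₀ over full span):
  y_2 = -w₀x(7L⁴-10L²x²+3x⁴)/(360LEI) = -(-20)·(10/3)·(7·10⁴-10·10²·(10/3)²+3·(10/3)⁴)/(360·10·200000) = 4/729 m
Load 3 — applied couple M₀=-6 kN·m at a=5 m (b=L-a=5):
  y_3 = (M₀x³/(6L)+C₁x)/EI  [x≤a] with C₁=M₀(3b²-L²)/(6L)=5/2 = ((-6)·(10/3)³/(6·10)+(5/2)·(10/3))/200000 = 1/43200 m
Load 4 — applied couple M₀=6 kN·m at a=20/3 m (b=L-a=10/3):
  y_4 = (M₀x³/(6L)+C₁x)/EI  [x≤a] with C₁=M₀(3b²-L²)/(6L)=-20/3 = (6·(10/3)³/(6·10)+(-20/3)·(10/3))/200000 = -1/10800 m
Superposition: y = Σ y_i = 3019/1166400 m ≈ 0.002588 m

y(10/3) = 3019/1166400 m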